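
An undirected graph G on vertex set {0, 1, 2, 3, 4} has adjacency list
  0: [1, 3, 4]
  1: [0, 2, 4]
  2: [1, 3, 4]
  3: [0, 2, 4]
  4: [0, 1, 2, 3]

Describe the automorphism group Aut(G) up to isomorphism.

Vertex 4 is the unique vertex of degree 4; the remaining 4 vertices each have degree 3 and induce a cycle, so G is the wheel on 5 vertices with hub 4. With the hub fixed, the remaining symmetry is that of the rim cycle C_4, giving the dihedral group D_4.

D_4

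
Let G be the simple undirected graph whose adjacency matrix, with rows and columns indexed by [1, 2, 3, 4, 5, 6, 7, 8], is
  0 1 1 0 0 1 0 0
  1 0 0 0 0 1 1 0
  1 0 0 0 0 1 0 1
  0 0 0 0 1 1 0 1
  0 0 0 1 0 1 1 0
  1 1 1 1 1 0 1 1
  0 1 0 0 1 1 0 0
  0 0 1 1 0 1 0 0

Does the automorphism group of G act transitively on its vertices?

Vertex 6 is the only vertex of degree 7, so every automorphism fixes it; G is not vertex-transitive.

No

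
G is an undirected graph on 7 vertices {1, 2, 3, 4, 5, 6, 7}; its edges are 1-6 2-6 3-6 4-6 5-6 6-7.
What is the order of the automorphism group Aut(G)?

720

Vertex 6 has degree 6 and every other vertex has degree 1, so G is the star K_{1,6} with centre 6. The 6 leaves are pairwise interchangeable while the centre is fixed, giving Aut(G) = S_6.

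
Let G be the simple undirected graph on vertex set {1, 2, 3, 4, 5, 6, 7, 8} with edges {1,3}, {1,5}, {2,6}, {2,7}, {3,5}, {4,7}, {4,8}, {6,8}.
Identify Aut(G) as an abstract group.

G has two connected components, {2, 4, 6, 7, 8} and {1, 3, 5}; each is 2-regular, so G = C_5 ⊔ C_3. The components are non-isomorphic (different sizes), so Aut(G) = Aut(C_3) × Aut(C_5) = D_3 × D_5 of order 6·10 = 60.

D_3 × D_5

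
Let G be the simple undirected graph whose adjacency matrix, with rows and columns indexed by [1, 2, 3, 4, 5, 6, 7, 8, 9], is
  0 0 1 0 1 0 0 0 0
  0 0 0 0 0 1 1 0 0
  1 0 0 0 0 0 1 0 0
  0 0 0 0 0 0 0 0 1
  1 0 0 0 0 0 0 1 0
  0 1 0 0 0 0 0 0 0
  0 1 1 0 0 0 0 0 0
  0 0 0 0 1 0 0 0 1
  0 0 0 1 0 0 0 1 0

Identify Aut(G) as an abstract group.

C_2

The degree sequence is [2, 2, 2, 1, 2, 1, 2, 2, 2]; the two degree-1 vertices 4 and 6 are the ends of a path, so G = P_9. A path has exactly one nontrivial symmetry — reversal — giving Aut(G) of order 2.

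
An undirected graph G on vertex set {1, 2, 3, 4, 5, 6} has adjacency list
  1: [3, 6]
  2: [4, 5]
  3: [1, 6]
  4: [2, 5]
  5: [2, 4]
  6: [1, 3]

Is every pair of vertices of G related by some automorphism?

G has two connected components, {2, 4, 5} and {1, 3, 6}; each is 2-regular, so G = C_3 ⊔ C_3. Aut of a disjoint union of two copies of C_3 is the wreath product D_3 ≀ Z_2, of order 2·6² = 72. This group acts transitively on the 6 vertices.

Yes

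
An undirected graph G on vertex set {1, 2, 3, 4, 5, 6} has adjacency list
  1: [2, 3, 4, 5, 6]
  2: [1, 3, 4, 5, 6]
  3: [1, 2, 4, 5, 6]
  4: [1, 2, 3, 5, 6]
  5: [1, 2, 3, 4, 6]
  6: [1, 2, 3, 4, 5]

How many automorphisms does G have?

720

Every vertex has degree 5, so G is the complete graph K_6. Any permutation of the 6 vertices preserves K_6, so Aut(K_6) = S_6 of order 6! = 720.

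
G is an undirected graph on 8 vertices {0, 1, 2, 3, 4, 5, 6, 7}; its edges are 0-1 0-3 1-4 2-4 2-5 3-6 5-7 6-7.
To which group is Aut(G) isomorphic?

D_8

G is 2-regular and connected on 8 vertices, i.e. the cycle C_8. The automorphisms of the 8-cycle are exactly the symmetries of a regular 8-gon: the dihedral group D_8, |D_8| = 16.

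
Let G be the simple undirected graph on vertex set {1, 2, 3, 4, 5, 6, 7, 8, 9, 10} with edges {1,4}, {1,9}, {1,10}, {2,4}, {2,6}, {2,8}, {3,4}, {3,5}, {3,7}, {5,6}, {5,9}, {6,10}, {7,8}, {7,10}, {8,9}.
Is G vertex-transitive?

G is 3-regular on 10 vertices with no triangles and no 4-cycles (girth 5): this is the Petersen graph. Viewing the Petersen graph as the Kneser graph K(5,2) — vertices are 2-subsets of {1,…,5}, edges join disjoint pairs — its automorphisms are exactly the permutations of the 5-element set, so Aut ≅ S_5 of order 120. Under this action every vertex can be carried to every other, so G is vertex-transitive.

Yes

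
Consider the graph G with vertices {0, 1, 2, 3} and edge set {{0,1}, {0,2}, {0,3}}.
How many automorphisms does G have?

Vertex 0 has degree 3 and every other vertex has degree 1, so G is the star K_{1,3} with centre 0. Any automorphism fixes the centre and permutes the 3 leaves freely, so Aut(G) ≅ S_3 of order 3! = 6.

6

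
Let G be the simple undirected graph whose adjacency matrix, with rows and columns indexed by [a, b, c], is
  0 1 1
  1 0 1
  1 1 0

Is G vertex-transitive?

Yes

All 3 vertices are pairwise adjacent: G = K_3. Any permutation of the 3 vertices preserves K_3, so Aut(K_3) = S_3 of order 3! = 6. Under this action every vertex can be carried to every other, so G is vertex-transitive.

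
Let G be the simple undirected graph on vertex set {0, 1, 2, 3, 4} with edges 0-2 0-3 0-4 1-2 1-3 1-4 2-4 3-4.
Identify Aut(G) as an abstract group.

the dihedral group of order 8

Vertex 4 is the unique vertex of degree 4; the remaining 4 vertices each have degree 3 and induce a cycle, so G is the wheel on 5 vertices with hub 4. With the hub fixed, the remaining symmetry is that of the rim cycle C_4, giving the dihedral group D_4.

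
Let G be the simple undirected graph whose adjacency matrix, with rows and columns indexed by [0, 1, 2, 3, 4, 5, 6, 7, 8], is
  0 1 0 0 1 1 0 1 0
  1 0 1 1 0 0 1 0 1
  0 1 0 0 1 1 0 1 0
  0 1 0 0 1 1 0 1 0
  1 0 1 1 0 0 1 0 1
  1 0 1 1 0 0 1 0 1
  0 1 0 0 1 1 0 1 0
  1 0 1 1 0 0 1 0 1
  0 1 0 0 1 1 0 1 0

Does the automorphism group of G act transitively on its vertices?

No

Automorphisms preserve degree, but G has vertices of degree 4 and vertices of degree 5; no automorphism maps one to the other, so G is not vertex-transitive.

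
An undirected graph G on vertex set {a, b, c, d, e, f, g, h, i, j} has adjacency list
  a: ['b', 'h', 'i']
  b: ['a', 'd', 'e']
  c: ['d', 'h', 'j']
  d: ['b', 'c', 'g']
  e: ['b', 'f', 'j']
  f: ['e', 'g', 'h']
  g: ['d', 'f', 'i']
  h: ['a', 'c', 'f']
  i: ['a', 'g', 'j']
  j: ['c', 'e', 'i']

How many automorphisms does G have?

G is 3-regular on 10 vertices with no triangles and no 4-cycles (girth 5): this is the Petersen graph. Viewing the Petersen graph as the Kneser graph K(5,2) — vertices are 2-subsets of {1,…,5}, edges join disjoint pairs — its automorphisms are exactly the permutations of the 5-element set, so Aut ≅ S_5 of order 120.

120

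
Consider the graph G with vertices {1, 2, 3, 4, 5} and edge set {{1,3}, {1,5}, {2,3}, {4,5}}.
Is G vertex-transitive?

No

Automorphisms preserve degree, but G has vertices of degree 1 and vertices of degree 2; no automorphism maps one to the other, so G is not vertex-transitive.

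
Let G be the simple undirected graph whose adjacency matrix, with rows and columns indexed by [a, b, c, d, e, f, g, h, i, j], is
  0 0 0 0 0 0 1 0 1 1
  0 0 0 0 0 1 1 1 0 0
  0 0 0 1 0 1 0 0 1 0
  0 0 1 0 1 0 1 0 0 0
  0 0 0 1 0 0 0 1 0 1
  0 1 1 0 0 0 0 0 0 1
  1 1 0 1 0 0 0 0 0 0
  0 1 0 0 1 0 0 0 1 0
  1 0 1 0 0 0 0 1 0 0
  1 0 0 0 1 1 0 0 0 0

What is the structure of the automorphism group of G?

S_5

G is 3-regular on 10 vertices with no triangles and no 4-cycles (girth 5): this is the Petersen graph. It is a classical fact that the Petersen graph has automorphism group S_5 (order 120), arising from its description as the Kneser graph K(5,2).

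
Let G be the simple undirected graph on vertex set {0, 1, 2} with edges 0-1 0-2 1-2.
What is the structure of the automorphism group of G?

All 3 vertices are pairwise adjacent: G = K_3. Any permutation of the 3 vertices preserves K_3, so Aut(K_3) = S_3 of order 3! = 6.

S_3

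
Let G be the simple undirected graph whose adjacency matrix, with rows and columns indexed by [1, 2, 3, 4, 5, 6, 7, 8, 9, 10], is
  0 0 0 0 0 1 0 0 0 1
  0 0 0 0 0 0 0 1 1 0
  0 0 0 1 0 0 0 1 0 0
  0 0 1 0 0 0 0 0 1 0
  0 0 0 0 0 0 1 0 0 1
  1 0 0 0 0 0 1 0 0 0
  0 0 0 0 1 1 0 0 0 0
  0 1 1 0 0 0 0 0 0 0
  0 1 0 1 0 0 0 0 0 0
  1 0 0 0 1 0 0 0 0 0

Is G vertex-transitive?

G has two connected components, {1, 5, 6, 7, 10} and {2, 3, 4, 8, 9}; each is 2-regular, so G = C_5 ⊔ C_5. With two isomorphic components, Aut(G) = Aut(C_5) ≀ S_2 = (D_5 × D_5) ⋊ Z_2: permute each cycle by D_5, then optionally swap the two cycles. Order 2·(2·5)² = 200. Under this action every vertex can be carried to every other, so G is vertex-transitive.

Yes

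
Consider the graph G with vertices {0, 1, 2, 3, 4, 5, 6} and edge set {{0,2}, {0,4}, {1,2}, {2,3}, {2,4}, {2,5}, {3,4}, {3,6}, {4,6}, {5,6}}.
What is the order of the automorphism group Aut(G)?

Degrees alone do not determine every vertex (e.g. 0 and 5 both have degree 2), but their neighbour-degree multisets differ: N(0) has degrees [4, 5] while N(5) has degrees [3, 5]. Repeating this refinement separates all vertices, so the only automorphism is the identity.

1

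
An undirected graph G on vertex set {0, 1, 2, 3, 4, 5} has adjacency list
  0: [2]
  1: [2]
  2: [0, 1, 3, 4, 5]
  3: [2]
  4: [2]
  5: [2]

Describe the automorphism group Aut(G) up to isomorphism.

Vertex 2 has degree 5 and every other vertex has degree 1, so G is the star K_{1,5} with centre 2. The 5 leaves are pairwise interchangeable while the centre is fixed, giving Aut(G) = S_5.

S_5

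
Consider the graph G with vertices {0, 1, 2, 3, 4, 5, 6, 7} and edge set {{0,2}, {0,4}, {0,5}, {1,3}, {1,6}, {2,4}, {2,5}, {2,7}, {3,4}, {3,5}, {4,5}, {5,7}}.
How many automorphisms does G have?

1

Degrees alone do not determine every vertex (e.g. 0 and 3 both have degree 3), but their neighbour-degree multisets differ: N(0) has degrees [4, 4, 5] while N(3) has degrees [2, 4, 5]. Repeating this refinement separates all vertices, so the only automorphism is the identity.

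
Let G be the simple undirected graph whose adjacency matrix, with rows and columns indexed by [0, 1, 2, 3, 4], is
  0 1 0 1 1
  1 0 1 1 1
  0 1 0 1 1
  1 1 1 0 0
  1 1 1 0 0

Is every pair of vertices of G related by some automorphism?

No

Vertex 1 is the only vertex of degree 4, so every automorphism fixes it; G is not vertex-transitive.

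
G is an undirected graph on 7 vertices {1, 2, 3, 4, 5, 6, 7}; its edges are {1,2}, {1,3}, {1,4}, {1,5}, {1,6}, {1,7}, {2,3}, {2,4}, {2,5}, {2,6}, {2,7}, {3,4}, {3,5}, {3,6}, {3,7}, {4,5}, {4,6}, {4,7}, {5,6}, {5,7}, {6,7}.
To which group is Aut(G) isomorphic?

S_7

All 7 vertices are pairwise adjacent: G = K_7. Every bijection on the vertex set is an automorphism of K_7; hence Aut(K_7) ≅ S_7, order 5040.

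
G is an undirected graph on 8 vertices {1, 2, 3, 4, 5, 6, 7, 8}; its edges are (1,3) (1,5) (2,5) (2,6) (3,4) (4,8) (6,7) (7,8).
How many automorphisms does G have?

G is 2-regular and connected on 8 vertices, i.e. the cycle C_8. The automorphisms of the 8-cycle are exactly the symmetries of a regular 8-gon: the dihedral group D_8, |D_8| = 16.

16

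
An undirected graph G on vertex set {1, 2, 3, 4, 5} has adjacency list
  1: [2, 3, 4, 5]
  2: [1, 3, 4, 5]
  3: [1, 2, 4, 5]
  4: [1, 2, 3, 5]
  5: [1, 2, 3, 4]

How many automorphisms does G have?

120

All 5 vertices are pairwise adjacent: G = K_5. Any permutation of the 5 vertices preserves K_5, so Aut(K_5) = S_5 of order 5! = 120.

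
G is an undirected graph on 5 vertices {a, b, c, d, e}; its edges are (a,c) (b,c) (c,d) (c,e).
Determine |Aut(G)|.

Vertex c has degree 4 and every other vertex has degree 1, so G is the star K_{1,4} with centre c. The 4 leaves are pairwise interchangeable while the centre is fixed, giving Aut(G) = S_4.

24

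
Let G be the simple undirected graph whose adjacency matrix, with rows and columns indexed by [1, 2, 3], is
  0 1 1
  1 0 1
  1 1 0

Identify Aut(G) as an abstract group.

S_3

Every vertex has degree 2, so G is the complete graph K_3. Any permutation of the 3 vertices preserves K_3, so Aut(K_3) = S_3 of order 3! = 6.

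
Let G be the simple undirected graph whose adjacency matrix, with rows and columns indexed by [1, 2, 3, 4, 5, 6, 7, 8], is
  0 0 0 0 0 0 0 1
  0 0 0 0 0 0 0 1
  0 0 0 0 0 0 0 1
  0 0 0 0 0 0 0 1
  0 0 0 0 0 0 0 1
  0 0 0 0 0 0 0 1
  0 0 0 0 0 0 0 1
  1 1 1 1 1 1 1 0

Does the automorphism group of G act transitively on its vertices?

No

Vertex 8 is the only vertex of degree 7, so every automorphism fixes it; G is not vertex-transitive.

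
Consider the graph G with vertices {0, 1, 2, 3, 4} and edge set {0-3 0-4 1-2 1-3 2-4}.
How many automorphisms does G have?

G is 2-regular and connected on 5 vertices, i.e. the cycle C_5. The automorphisms of the 5-cycle are exactly the symmetries of a regular 5-gon: the dihedral group D_5, |D_5| = 10.

10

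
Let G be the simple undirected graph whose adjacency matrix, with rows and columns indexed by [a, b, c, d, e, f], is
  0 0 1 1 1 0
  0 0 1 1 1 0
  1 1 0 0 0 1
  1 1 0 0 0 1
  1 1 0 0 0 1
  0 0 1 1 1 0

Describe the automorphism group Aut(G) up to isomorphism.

S_3 ≀ Z_2

G is 3-regular and bipartite with parts {c, d, e} and {a, b, f} (each part is independent and every cross-pair is an edge), so G = K_{3,3}. Aut(K_{3,3}) is the wreath product S_3 ≀ Z_2: permute within each part, then optionally swap the parts; |Aut| = 2·(3!)² = 72.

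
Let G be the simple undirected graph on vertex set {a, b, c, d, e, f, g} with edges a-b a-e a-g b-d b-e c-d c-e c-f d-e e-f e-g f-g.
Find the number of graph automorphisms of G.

12

Vertex e is the unique vertex of degree 6; the remaining 6 vertices each have degree 3 and induce a cycle, so G is the wheel on 7 vertices with hub e. Every automorphism fixes the hub and acts on the rim 6-cycle, so Aut(G) ≅ Aut(C_6) = D_6 of order 12.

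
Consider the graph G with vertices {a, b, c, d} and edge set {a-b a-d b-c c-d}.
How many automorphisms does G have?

8

G is 2-regular and bipartite with parts {b, d} and {a, c} (each part is independent and every cross-pair is an edge), so G = K_{2,2}. Each part can be permuted independently (S_2 × S_2) and the two equal-size parts can also be swapped, giving (S_2 × S_2) ⋊ Z_2 of order 2·(2!)² = 8.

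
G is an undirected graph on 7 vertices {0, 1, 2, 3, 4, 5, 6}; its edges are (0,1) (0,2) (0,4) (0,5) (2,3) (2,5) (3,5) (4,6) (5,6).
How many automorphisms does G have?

1

The degree sequence is [4, 1, 3, 2, 2, 4, 2]. Checking the degree-preserving permutations of the vertex set shows that none except the identity preserves every edge, so Aut(G) is trivial.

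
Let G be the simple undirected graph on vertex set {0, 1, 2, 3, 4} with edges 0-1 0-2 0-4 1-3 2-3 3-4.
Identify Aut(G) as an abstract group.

The vertices split by degree into {0, 3} (degree 3) and {1, 2, 4} (degree 2); every edge runs between the two parts, so G is the complete bipartite graph K_{2,3}. The parts have unequal sizes, so no automorphism swaps them; each part is permuted independently, giving S_3 × S_2 of order 3!·2! = 12.

S_3 × S_2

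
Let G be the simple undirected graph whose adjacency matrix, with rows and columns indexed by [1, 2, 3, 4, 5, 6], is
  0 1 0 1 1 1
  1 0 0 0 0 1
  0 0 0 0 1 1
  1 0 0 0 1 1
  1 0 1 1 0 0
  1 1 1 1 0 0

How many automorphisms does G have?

1

Degrees alone do not determine every vertex (e.g. 1 and 6 both have degree 4), but their neighbour-degree multisets differ: N(1) has degrees [2, 3, 3, 4] while N(6) has degrees [2, 2, 3, 4]. Repeating this refinement separates all vertices, so the only automorphism is the identity.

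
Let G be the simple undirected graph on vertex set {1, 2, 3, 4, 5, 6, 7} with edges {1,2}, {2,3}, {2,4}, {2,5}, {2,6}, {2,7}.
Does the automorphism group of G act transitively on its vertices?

Vertex 2 is the only vertex of degree 6, so every automorphism fixes it; G is not vertex-transitive.

No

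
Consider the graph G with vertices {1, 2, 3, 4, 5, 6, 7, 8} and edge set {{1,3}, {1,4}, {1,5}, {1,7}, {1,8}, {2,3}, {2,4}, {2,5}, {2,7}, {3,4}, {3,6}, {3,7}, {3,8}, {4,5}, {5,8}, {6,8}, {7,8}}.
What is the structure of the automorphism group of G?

Degrees alone do not determine every vertex (e.g. 1 and 8 both have degree 5), but their neighbour-degree multisets differ: N(1) has degrees [4, 4, 4, 5, 6] while N(8) has degrees [2, 4, 4, 5, 6]. Repeating this refinement separates all vertices, so the only automorphism is the identity.

the trivial group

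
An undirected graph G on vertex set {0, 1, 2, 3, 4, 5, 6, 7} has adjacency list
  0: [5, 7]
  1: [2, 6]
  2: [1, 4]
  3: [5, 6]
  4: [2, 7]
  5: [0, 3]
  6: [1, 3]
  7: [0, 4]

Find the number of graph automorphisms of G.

G is 2-regular and connected on 8 vertices, i.e. the cycle C_8. The automorphisms of the 8-cycle are exactly the symmetries of a regular 8-gon: the dihedral group D_8, |D_8| = 16.

16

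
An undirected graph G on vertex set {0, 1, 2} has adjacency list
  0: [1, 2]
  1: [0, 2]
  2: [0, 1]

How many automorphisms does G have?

6

Every vertex has degree 2, so G is the complete graph K_3. Every bijection on the vertex set is an automorphism of K_3; hence Aut(K_3) ≅ S_3, order 6.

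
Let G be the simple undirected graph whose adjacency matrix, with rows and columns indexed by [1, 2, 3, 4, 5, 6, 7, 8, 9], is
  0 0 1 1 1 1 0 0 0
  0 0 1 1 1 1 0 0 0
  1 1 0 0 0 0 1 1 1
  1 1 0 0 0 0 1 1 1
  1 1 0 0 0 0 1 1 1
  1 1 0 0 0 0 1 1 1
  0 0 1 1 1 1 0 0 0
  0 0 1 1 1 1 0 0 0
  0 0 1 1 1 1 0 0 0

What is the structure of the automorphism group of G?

S_5 × S_4

The vertices split by degree into {3, 4, 5, 6} (degree 5) and {1, 2, 7, 8, 9} (degree 4); every edge runs between the two parts, so G is the complete bipartite graph K_{4,5}. The parts have unequal sizes, so no automorphism swaps them; each part is permuted independently, giving S_5 × S_4 of order 5!·4! = 2880.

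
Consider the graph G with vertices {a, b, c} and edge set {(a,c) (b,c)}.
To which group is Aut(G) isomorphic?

Z_2

The degree sequence is [1, 1, 2]; the two degree-1 vertices a and b are the ends of a path, so G = P_3. The only nontrivial automorphism of a path is the end-to-end reflection, so Aut(G) ≅ Z_2.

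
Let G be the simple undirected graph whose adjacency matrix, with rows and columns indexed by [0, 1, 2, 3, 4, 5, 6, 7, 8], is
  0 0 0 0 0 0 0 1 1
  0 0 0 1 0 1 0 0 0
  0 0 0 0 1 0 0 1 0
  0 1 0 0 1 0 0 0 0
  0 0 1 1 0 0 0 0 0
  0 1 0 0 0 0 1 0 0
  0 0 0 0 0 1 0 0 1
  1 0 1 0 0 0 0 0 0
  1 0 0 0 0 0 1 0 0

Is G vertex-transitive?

Yes

G is 2-regular and connected on 9 vertices, i.e. the cycle C_9. C_9 has 9 rotations and 9 reflections, so Aut(C_9) ≅ D_9 of order 18. This group acts transitively on the 9 vertices.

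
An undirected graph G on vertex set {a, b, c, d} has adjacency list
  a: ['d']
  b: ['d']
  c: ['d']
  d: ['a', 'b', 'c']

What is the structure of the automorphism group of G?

Vertex d has degree 3 and every other vertex has degree 1, so G is the star K_{1,3} with centre d. The 3 leaves are pairwise interchangeable while the centre is fixed, giving Aut(G) = S_3.

S_3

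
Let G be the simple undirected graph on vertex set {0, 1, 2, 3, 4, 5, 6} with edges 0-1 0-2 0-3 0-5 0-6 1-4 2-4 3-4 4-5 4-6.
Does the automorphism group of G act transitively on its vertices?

Automorphisms preserve degree, but G has vertices of degree 2 and vertices of degree 5; no automorphism maps one to the other, so G is not vertex-transitive.

No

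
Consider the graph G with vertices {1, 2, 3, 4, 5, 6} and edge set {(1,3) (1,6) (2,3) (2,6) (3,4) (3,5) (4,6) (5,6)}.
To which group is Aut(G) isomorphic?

The vertices split by degree into {3, 6} (degree 4) and {1, 2, 4, 5} (degree 2); every edge runs between the two parts, so G is the complete bipartite graph K_{2,4}. Automorphisms preserve the bipartition setwise (since the parts differ in size) and act as S_4 × S_2 within it; |Aut| = 48.

S_4 × S_2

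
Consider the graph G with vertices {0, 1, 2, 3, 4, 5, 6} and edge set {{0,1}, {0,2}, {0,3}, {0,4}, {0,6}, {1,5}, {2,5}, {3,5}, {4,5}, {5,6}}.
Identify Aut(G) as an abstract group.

The vertices split by degree into {0, 5} (degree 5) and {1, 2, 3, 4, 6} (degree 2); every edge runs between the two parts, so G is the complete bipartite graph K_{2,5}. Automorphisms preserve the bipartition setwise (since the parts differ in size) and act as S_2 × S_5 within it; |Aut| = 240.

S_2 × S_5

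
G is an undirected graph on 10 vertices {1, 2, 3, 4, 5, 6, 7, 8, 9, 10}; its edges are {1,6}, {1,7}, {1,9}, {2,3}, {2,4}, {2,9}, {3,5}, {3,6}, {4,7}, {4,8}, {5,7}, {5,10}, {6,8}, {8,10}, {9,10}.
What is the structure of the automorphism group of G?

the symmetric group S_5

G is 3-regular on 10 vertices with no triangles and no 4-cycles (girth 5): this is the Petersen graph. Viewing the Petersen graph as the Kneser graph K(5,2) — vertices are 2-subsets of {1,…,5}, edges join disjoint pairs — its automorphisms are exactly the permutations of the 5-element set, so Aut ≅ S_5 of order 120.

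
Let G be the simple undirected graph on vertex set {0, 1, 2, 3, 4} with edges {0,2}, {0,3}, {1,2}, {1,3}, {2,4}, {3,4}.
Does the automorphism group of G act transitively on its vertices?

No

Automorphisms preserve degree, but G has vertices of degree 2 and vertices of degree 3; no automorphism maps one to the other, so G is not vertex-transitive.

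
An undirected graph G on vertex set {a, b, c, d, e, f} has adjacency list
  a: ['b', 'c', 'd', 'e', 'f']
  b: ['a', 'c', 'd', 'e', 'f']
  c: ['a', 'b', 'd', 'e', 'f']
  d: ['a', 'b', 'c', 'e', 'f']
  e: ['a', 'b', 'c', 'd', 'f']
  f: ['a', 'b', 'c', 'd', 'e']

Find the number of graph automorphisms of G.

All 6 vertices are pairwise adjacent: G = K_6. Every bijection on the vertex set is an automorphism of K_6; hence Aut(K_6) ≅ S_6, order 720.

720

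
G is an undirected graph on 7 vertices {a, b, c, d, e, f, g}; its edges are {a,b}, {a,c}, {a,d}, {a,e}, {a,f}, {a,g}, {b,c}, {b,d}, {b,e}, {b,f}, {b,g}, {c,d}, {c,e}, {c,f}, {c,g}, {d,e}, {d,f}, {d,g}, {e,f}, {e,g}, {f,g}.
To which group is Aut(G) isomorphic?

the symmetric group on 7 letters

Every vertex has degree 6, so G is the complete graph K_7. Every bijection on the vertex set is an automorphism of K_7; hence Aut(K_7) ≅ S_7, order 5040.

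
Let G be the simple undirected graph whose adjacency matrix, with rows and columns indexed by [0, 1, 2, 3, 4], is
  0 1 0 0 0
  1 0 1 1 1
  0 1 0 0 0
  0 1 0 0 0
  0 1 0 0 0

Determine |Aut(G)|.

24

Vertex 1 has degree 4 and every other vertex has degree 1, so G is the star K_{1,4} with centre 1. The 4 leaves are pairwise interchangeable while the centre is fixed, giving Aut(G) = S_4.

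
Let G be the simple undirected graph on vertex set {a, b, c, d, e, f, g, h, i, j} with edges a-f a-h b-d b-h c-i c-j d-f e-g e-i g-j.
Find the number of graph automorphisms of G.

G has two connected components, {c, e, g, i, j} and {a, b, d, f, h}; each is 2-regular, so G = C_5 ⊔ C_5. With two isomorphic components, Aut(G) = Aut(C_5) ≀ S_2 = (D_5 × D_5) ⋊ Z_2: permute each cycle by D_5, then optionally swap the two cycles. Order 2·(2·5)² = 200.

200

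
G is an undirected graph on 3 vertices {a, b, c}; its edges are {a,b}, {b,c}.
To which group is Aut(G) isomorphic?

The degree sequence is [1, 2, 1]; the two degree-1 vertices a and c are the ends of a path, so G = P_3. The only nontrivial automorphism of a path is the end-to-end reflection, so Aut(G) ≅ Z_2.

Z_2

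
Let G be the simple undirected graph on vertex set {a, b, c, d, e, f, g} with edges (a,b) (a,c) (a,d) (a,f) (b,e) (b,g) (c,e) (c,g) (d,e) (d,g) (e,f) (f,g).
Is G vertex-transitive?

No

Automorphisms preserve degree, but G has vertices of degree 3 and vertices of degree 4; no automorphism maps one to the other, so G is not vertex-transitive.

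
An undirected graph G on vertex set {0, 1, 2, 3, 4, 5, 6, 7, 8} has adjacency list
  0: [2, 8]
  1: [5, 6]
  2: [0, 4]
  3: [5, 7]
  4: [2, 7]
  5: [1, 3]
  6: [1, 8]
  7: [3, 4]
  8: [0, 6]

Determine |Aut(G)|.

G is 2-regular and connected on 9 vertices, i.e. the cycle C_9. The automorphisms of the 9-cycle are exactly the symmetries of a regular 9-gon: the dihedral group D_9, |D_9| = 18.

18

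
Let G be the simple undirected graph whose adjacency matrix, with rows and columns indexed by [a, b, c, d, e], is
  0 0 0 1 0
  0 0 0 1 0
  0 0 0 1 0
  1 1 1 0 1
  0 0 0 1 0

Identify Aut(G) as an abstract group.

the symmetric group on 4 letters

Vertex d has degree 4 and every other vertex has degree 1, so G is the star K_{1,4} with centre d. Any automorphism fixes the centre and permutes the 4 leaves freely, so Aut(G) ≅ S_4 of order 4! = 24.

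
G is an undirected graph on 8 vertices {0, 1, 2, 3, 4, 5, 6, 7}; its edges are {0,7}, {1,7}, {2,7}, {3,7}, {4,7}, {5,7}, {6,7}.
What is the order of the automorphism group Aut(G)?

5040

Vertex 7 has degree 7 and every other vertex has degree 1, so G is the star K_{1,7} with centre 7. Any automorphism fixes the centre and permutes the 7 leaves freely, so Aut(G) ≅ S_7 of order 7! = 5040.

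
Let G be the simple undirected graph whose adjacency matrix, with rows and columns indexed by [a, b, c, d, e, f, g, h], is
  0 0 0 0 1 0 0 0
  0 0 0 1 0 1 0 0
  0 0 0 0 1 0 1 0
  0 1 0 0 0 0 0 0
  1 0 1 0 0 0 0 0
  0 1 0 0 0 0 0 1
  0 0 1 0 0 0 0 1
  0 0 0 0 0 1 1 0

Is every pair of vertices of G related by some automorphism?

Automorphisms preserve degree, but G has vertices of degree 1 and vertices of degree 2; no automorphism maps one to the other, so G is not vertex-transitive.

No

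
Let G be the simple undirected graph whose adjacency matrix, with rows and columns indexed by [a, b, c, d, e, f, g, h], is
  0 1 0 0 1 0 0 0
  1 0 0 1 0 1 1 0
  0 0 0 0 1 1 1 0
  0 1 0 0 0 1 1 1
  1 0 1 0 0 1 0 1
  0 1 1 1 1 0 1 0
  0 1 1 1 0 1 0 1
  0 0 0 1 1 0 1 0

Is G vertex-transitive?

No

Vertex a is the only vertex of degree 2, so every automorphism fixes it; G is not vertex-transitive.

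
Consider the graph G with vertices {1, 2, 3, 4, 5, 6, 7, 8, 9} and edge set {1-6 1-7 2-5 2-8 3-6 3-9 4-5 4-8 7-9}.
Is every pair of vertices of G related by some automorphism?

No

G has two connected components, {1, 3, 6, 7, 9} and {2, 4, 5, 8}; each is 2-regular, so G = C_5 ⊔ C_4. The orbit of 1 under Aut(G) is {1, 3, 6, 7, 9}, which does not contain 2, so G is not vertex-transitive.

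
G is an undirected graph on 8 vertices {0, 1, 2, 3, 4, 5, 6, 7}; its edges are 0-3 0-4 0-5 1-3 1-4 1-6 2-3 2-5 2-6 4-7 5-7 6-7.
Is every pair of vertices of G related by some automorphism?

G is 3-regular and bipartite on 2^3 = 8 vertices with girth 4; it is the hypercube graph Q_3. Aut(Q_3) consists of the signed permutations of the 3 coordinate axes: 3! permutations times 2^3 sign flips, so |Aut| = 2^3·3! = 48. This group acts transitively on the 8 vertices.

Yes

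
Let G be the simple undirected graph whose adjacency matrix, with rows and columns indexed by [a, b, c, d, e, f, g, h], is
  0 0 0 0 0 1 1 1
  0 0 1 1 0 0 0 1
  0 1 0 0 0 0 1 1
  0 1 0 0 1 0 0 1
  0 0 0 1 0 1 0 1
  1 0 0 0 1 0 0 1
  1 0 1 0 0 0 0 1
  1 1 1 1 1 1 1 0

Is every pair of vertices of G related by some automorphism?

Vertex h is the only vertex of degree 7, so every automorphism fixes it; G is not vertex-transitive.

No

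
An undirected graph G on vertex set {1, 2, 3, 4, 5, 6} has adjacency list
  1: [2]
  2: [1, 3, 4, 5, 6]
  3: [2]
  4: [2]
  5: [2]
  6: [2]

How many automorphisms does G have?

Vertex 2 has degree 5 and every other vertex has degree 1, so G is the star K_{1,5} with centre 2. The 5 leaves are pairwise interchangeable while the centre is fixed, giving Aut(G) = S_5.

120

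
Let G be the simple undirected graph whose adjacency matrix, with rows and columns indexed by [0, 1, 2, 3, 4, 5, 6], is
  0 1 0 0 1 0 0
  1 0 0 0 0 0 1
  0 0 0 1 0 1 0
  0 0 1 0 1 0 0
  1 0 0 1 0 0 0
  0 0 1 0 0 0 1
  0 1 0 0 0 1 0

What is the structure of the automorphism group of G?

G is 2-regular and connected on 7 vertices, i.e. the cycle C_7. The automorphisms of the 7-cycle are exactly the symmetries of a regular 7-gon: the dihedral group D_7, |D_7| = 14.

D_7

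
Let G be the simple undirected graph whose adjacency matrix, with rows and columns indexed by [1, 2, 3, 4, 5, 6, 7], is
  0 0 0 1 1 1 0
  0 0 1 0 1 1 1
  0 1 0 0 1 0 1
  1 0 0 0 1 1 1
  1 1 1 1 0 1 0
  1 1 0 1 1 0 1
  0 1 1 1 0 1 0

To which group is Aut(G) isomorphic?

The degree sequence is [3, 4, 3, 4, 5, 5, 4]. Checking the degree-preserving permutations of the vertex set shows that none except the identity preserves every edge, so Aut(G) is trivial.

the trivial group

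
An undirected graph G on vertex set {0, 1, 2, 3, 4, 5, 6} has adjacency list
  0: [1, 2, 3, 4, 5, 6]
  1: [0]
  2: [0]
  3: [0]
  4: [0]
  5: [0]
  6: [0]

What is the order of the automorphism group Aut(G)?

720

Vertex 0 has degree 6 and every other vertex has degree 1, so G is the star K_{1,6} with centre 0. The 6 leaves are pairwise interchangeable while the centre is fixed, giving Aut(G) = S_6.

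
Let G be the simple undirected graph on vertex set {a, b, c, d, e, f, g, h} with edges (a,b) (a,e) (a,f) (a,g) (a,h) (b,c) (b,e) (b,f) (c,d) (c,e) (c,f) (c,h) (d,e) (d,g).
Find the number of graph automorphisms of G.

1

The degree sequence is [5, 4, 5, 3, 4, 3, 2, 2]. Checking the degree-preserving permutations of the vertex set shows that none except the identity preserves every edge, so Aut(G) is trivial.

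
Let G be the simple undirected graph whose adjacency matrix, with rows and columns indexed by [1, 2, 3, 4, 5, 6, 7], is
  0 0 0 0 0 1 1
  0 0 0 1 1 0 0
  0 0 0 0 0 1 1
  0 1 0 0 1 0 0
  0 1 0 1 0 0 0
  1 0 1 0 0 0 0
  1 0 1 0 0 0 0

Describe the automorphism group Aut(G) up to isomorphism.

D_3 × D_4

G has two connected components, {1, 3, 6, 7} and {2, 4, 5}; each is 2-regular, so G = C_4 ⊔ C_3. No automorphism exchanges components of different sizes, hence Aut(G) is the direct product D_3 × D_4, order 48.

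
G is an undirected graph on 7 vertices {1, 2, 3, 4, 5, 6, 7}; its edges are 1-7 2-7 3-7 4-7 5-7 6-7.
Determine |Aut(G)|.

720

Vertex 7 has degree 6 and every other vertex has degree 1, so G is the star K_{1,6} with centre 7. Any automorphism fixes the centre and permutes the 6 leaves freely, so Aut(G) ≅ S_6 of order 6! = 720.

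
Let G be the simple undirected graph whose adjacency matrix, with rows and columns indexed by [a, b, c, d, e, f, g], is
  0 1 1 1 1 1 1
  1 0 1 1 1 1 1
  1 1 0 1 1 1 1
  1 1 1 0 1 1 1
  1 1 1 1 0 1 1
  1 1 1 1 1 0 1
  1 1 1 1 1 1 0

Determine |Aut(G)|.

5040

Every vertex has degree 6, so G is the complete graph K_7. Any permutation of the 7 vertices preserves K_7, so Aut(K_7) = S_7 of order 7! = 5040.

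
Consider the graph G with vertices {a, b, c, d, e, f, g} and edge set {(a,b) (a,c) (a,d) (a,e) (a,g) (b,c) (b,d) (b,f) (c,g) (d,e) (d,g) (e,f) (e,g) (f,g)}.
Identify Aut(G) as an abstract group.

Degrees alone do not determine every vertex (e.g. a and g both have degree 5), but their neighbour-degree multisets differ: N(a) has degrees [3, 4, 4, 4, 5] while N(g) has degrees [3, 3, 4, 4, 5]. Repeating this refinement separates all vertices, so the only automorphism is the identity.

{e}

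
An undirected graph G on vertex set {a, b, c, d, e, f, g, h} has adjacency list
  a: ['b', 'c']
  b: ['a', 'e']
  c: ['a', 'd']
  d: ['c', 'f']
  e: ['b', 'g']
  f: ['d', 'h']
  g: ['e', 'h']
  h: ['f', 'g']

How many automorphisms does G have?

16

G is 2-regular and connected on 8 vertices, i.e. the cycle C_8. The automorphisms of the 8-cycle are exactly the symmetries of a regular 8-gon: the dihedral group D_8, |D_8| = 16.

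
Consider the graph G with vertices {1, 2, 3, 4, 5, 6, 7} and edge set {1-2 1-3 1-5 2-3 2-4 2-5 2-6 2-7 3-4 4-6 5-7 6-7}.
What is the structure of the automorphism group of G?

D_6

Vertex 2 is the unique vertex of degree 6; the remaining 6 vertices each have degree 3 and induce a cycle, so G is the wheel on 7 vertices with hub 2. Every automorphism fixes the hub and acts on the rim 6-cycle, so Aut(G) ≅ Aut(C_6) = D_6 of order 12.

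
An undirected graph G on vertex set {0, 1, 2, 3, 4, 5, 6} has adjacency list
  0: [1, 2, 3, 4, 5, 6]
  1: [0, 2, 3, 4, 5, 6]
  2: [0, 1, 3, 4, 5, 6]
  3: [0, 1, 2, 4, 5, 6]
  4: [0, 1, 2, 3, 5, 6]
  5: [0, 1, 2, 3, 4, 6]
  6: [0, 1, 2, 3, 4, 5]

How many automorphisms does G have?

All 7 vertices are pairwise adjacent: G = K_7. Any permutation of the 7 vertices preserves K_7, so Aut(K_7) = S_7 of order 7! = 5040.

5040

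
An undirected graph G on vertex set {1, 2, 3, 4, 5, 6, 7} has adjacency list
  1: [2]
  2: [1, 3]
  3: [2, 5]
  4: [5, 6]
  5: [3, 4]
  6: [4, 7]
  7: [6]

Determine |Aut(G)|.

2

The degree sequence is [1, 2, 2, 2, 2, 2, 1]; the two degree-1 vertices 1 and 7 are the ends of a path, so G = P_7. The only nontrivial automorphism of a path is the end-to-end reflection, so Aut(G) ≅ Z_2.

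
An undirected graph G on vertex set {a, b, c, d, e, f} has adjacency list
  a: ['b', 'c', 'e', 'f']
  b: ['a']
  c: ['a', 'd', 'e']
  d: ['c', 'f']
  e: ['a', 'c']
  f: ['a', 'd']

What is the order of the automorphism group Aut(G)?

1

Degrees alone do not determine every vertex (e.g. d and e both have degree 2), but their neighbour-degree multisets differ: N(d) has degrees [2, 3] while N(e) has degrees [3, 4]. Repeating this refinement separates all vertices, so the only automorphism is the identity.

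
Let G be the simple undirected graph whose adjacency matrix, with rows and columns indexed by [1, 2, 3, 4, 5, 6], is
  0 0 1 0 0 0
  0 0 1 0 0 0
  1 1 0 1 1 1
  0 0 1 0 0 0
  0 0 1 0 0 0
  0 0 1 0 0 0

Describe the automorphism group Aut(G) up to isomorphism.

S_5

Vertex 3 has degree 5 and every other vertex has degree 1, so G is the star K_{1,5} with centre 3. The 5 leaves are pairwise interchangeable while the centre is fixed, giving Aut(G) = S_5.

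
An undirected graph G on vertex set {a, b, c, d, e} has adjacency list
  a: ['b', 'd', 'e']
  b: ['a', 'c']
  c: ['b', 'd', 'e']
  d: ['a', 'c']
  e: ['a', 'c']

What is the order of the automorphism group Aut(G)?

The vertices split by degree into {a, c} (degree 3) and {b, d, e} (degree 2); every edge runs between the two parts, so G is the complete bipartite graph K_{2,3}. Automorphisms preserve the bipartition setwise (since the parts differ in size) and act as S_3 × S_2 within it; |Aut| = 12.

12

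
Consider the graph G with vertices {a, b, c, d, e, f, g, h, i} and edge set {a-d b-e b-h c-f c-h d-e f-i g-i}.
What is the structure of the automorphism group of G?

the cyclic group of order 2

The degree sequence is [1, 2, 2, 2, 2, 2, 1, 2, 2]; the two degree-1 vertices a and g are the ends of a path, so G = P_9. A path has exactly one nontrivial symmetry — reversal — giving Aut(G) of order 2.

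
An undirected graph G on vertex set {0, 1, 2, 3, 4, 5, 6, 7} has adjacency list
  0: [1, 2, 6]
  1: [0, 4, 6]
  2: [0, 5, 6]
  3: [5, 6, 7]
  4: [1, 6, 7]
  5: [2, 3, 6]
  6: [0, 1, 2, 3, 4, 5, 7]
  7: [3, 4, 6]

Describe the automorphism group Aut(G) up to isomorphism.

Vertex 6 is the unique vertex of degree 7; the remaining 7 vertices each have degree 3 and induce a cycle, so G is the wheel on 8 vertices with hub 6. With the hub fixed, the remaining symmetry is that of the rim cycle C_7, giving the dihedral group D_7.

D_7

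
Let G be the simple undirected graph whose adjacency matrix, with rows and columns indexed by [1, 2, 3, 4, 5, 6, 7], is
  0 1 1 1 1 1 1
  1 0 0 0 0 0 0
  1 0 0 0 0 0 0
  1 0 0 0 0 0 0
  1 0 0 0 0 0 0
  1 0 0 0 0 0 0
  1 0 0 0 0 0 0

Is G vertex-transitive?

Vertex 1 is the only vertex of degree 6, so every automorphism fixes it; G is not vertex-transitive.

No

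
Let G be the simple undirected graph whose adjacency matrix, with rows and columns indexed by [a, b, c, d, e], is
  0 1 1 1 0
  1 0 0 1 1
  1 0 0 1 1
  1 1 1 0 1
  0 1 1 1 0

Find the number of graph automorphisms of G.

8

Vertex d is the unique vertex of degree 4; the remaining 4 vertices each have degree 3 and induce a cycle, so G is the wheel on 5 vertices with hub d. Every automorphism fixes the hub and acts on the rim 4-cycle, so Aut(G) ≅ Aut(C_4) = D_4 of order 8.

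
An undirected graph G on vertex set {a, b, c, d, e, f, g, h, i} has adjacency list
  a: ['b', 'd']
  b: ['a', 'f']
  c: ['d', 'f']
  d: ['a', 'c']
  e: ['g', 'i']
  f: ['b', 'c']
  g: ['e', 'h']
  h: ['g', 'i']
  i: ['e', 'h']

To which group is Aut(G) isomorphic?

G has two connected components, {a, b, c, d, f} and {e, g, h, i}; each is 2-regular, so G = C_5 ⊔ C_4. The components are non-isomorphic (different sizes), so Aut(G) = Aut(C_4) × Aut(C_5) = D_4 × D_5 of order 8·10 = 80.

D_4 × D_5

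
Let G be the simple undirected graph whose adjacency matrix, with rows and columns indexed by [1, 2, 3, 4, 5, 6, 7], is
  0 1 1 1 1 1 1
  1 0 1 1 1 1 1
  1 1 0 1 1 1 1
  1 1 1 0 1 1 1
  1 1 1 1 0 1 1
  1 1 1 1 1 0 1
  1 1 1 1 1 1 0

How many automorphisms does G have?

5040

Every vertex has degree 6, so G is the complete graph K_7. Any permutation of the 7 vertices preserves K_7, so Aut(K_7) = S_7 of order 7! = 5040.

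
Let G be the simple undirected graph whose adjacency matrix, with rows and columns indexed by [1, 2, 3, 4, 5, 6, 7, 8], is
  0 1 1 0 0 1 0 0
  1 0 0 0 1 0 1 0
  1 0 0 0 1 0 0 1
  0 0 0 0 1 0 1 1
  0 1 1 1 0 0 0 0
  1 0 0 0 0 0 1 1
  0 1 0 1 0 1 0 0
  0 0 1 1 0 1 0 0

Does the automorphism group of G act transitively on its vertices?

Yes

G is 3-regular and bipartite on 2^3 = 8 vertices with girth 4; it is the hypercube graph Q_3. Aut(Q_3) consists of the signed permutations of the 3 coordinate axes: 3! permutations times 2^3 sign flips, so |Aut| = 2^3·3! = 48. This group acts transitively on the 8 vertices.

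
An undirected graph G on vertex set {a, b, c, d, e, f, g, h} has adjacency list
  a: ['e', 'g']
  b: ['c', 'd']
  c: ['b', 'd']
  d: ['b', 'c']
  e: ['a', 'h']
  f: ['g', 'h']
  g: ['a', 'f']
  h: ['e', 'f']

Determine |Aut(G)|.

G has two connected components, {a, e, f, g, h} and {b, c, d}; each is 2-regular, so G = C_5 ⊔ C_3. The components are non-isomorphic (different sizes), so Aut(G) = Aut(C_3) × Aut(C_5) = D_3 × D_5 of order 6·10 = 60.

60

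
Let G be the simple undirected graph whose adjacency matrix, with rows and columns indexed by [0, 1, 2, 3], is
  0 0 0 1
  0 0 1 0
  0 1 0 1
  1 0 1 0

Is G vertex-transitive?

Automorphisms preserve degree, but G has vertices of degree 1 and vertices of degree 2; no automorphism maps one to the other, so G is not vertex-transitive.

No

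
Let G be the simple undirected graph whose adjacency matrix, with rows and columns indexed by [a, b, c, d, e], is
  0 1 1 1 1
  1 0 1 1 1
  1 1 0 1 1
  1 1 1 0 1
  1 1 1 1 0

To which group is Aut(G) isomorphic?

Every vertex has degree 4, so G is the complete graph K_5. Any permutation of the 5 vertices preserves K_5, so Aut(K_5) = S_5 of order 5! = 120.

the symmetric group on 5 letters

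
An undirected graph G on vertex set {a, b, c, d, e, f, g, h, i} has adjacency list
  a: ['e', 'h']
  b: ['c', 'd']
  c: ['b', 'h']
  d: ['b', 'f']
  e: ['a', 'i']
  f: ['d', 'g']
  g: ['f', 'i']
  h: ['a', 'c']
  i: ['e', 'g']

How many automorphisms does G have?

18

Every vertex has degree 2 and the graph is connected, so G is the 9-cycle C_9. The automorphisms of the 9-cycle are exactly the symmetries of a regular 9-gon: the dihedral group D_9, |D_9| = 18.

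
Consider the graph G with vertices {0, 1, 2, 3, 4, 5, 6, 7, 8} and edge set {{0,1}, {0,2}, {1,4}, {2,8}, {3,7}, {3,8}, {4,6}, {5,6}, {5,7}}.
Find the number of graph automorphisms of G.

Every vertex has degree 2 and the graph is connected, so G is the 9-cycle C_9. The automorphisms of the 9-cycle are exactly the symmetries of a regular 9-gon: the dihedral group D_9, |D_9| = 18.

18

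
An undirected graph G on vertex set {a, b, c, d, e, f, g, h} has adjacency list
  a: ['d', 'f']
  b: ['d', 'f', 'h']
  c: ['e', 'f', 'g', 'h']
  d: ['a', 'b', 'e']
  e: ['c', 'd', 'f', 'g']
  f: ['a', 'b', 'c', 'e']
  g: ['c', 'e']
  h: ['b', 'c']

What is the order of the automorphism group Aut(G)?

1

The degree sequence is [2, 3, 4, 3, 4, 4, 2, 2]. Checking the degree-preserving permutations of the vertex set shows that none except the identity preserves every edge, so Aut(G) is trivial.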